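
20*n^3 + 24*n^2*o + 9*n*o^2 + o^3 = (2*n + o)^2*(5*n + o)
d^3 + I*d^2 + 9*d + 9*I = (d - 3*I)*(d + I)*(d + 3*I)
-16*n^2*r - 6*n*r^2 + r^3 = r*(-8*n + r)*(2*n + r)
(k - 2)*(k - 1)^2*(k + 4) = k^4 - 11*k^2 + 18*k - 8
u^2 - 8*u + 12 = (u - 6)*(u - 2)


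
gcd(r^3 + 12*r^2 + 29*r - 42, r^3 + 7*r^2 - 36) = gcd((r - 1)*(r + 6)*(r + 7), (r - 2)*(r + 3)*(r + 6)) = r + 6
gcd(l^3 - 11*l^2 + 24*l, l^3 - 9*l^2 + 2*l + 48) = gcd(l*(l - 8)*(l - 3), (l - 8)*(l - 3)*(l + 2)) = l^2 - 11*l + 24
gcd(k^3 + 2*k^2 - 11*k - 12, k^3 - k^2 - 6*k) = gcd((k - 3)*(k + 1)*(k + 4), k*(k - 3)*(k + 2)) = k - 3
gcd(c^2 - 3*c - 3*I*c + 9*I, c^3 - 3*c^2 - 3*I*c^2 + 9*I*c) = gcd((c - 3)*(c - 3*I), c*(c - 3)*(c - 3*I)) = c^2 + c*(-3 - 3*I) + 9*I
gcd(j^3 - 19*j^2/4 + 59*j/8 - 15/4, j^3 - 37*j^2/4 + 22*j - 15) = j^2 - 13*j/4 + 5/2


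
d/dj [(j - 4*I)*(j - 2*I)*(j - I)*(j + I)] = 4*j^3 - 18*I*j^2 - 14*j - 6*I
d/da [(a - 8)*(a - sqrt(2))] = 2*a - 8 - sqrt(2)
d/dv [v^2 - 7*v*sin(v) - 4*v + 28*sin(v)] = -7*v*cos(v) + 2*v - 7*sin(v) + 28*cos(v) - 4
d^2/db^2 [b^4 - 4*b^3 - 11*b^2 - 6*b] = 12*b^2 - 24*b - 22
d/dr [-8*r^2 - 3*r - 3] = -16*r - 3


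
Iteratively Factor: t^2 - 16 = (t - 4)*(t + 4)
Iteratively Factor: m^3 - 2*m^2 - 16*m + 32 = (m - 4)*(m^2 + 2*m - 8) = (m - 4)*(m + 4)*(m - 2)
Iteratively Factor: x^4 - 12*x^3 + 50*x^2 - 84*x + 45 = (x - 3)*(x^3 - 9*x^2 + 23*x - 15) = (x - 5)*(x - 3)*(x^2 - 4*x + 3) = (x - 5)*(x - 3)^2*(x - 1)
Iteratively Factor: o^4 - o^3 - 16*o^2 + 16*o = (o + 4)*(o^3 - 5*o^2 + 4*o) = (o - 1)*(o + 4)*(o^2 - 4*o) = (o - 4)*(o - 1)*(o + 4)*(o)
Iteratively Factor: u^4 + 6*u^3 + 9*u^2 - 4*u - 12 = (u + 2)*(u^3 + 4*u^2 + u - 6) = (u + 2)^2*(u^2 + 2*u - 3) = (u + 2)^2*(u + 3)*(u - 1)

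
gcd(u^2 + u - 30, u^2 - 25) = u - 5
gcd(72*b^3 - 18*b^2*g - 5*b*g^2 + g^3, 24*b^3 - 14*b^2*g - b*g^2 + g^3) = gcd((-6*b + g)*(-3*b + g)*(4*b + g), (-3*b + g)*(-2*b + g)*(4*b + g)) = 12*b^2 - b*g - g^2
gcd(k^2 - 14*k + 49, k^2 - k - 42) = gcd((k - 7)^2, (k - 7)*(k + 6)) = k - 7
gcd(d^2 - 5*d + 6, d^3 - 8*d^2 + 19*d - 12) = d - 3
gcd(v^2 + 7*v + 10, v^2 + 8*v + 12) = v + 2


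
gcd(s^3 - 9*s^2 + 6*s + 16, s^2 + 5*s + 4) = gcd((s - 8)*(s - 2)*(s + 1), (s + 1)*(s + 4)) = s + 1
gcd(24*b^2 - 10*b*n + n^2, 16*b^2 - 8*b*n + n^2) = 4*b - n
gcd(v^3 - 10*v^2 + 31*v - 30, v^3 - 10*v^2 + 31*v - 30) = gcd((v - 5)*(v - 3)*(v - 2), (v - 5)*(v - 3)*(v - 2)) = v^3 - 10*v^2 + 31*v - 30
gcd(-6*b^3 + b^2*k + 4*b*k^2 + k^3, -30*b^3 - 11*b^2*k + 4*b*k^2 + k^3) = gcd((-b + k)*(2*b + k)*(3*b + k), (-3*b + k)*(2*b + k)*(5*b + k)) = 2*b + k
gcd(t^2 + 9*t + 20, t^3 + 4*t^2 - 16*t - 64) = t + 4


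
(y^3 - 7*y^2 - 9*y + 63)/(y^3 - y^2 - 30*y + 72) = (y^2 - 4*y - 21)/(y^2 + 2*y - 24)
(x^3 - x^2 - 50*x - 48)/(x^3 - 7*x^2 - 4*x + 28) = (x^3 - x^2 - 50*x - 48)/(x^3 - 7*x^2 - 4*x + 28)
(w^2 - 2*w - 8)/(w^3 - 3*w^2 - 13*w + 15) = (w^2 - 2*w - 8)/(w^3 - 3*w^2 - 13*w + 15)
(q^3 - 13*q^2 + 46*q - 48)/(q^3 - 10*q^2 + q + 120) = (q^2 - 5*q + 6)/(q^2 - 2*q - 15)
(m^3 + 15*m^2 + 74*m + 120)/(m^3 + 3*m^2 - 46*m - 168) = (m + 5)/(m - 7)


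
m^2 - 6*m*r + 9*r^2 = (m - 3*r)^2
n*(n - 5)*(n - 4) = n^3 - 9*n^2 + 20*n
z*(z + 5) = z^2 + 5*z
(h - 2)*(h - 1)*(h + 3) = h^3 - 7*h + 6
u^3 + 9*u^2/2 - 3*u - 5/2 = (u - 1)*(u + 1/2)*(u + 5)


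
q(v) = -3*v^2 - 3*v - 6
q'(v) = -6*v - 3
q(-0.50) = -5.25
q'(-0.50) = 0.00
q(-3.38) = -30.13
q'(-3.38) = 17.28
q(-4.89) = -63.07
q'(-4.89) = 26.34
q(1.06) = -12.55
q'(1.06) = -9.36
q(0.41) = -7.73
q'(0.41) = -5.46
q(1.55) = -17.86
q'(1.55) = -12.30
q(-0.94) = -5.83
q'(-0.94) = 2.64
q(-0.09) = -5.75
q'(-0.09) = -2.46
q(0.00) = -6.00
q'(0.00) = -3.00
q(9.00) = -276.00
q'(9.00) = -57.00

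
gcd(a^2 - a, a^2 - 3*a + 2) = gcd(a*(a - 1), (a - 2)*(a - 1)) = a - 1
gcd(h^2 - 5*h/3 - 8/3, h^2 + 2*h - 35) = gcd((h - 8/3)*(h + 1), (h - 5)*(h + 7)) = 1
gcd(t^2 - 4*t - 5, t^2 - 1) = t + 1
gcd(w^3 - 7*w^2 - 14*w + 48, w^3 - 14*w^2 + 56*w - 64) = w^2 - 10*w + 16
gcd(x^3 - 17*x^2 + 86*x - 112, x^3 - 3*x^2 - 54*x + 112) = x^2 - 10*x + 16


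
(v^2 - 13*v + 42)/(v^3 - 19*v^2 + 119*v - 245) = (v - 6)/(v^2 - 12*v + 35)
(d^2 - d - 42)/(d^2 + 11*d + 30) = (d - 7)/(d + 5)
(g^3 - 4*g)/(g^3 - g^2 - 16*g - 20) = g*(g - 2)/(g^2 - 3*g - 10)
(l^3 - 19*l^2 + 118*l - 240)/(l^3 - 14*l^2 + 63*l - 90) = (l - 8)/(l - 3)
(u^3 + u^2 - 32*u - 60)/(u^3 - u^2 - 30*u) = (u + 2)/u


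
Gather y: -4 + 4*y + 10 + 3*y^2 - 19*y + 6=3*y^2 - 15*y + 12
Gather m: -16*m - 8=-16*m - 8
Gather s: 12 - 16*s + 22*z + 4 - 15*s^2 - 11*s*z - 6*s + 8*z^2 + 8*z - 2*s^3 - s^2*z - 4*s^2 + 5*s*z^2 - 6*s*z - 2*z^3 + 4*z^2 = -2*s^3 + s^2*(-z - 19) + s*(5*z^2 - 17*z - 22) - 2*z^3 + 12*z^2 + 30*z + 16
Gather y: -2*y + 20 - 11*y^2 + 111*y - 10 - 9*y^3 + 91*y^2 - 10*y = -9*y^3 + 80*y^2 + 99*y + 10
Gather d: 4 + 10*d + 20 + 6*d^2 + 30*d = 6*d^2 + 40*d + 24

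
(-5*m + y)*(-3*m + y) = 15*m^2 - 8*m*y + y^2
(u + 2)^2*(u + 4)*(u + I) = u^4 + 8*u^3 + I*u^3 + 20*u^2 + 8*I*u^2 + 16*u + 20*I*u + 16*I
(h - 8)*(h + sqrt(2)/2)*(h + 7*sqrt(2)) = h^3 - 8*h^2 + 15*sqrt(2)*h^2/2 - 60*sqrt(2)*h + 7*h - 56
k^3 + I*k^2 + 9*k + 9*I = (k - 3*I)*(k + I)*(k + 3*I)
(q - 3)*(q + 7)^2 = q^3 + 11*q^2 + 7*q - 147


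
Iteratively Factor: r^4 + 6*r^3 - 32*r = (r + 4)*(r^3 + 2*r^2 - 8*r) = r*(r + 4)*(r^2 + 2*r - 8) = r*(r + 4)^2*(r - 2)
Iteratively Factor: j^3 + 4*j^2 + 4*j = (j)*(j^2 + 4*j + 4) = j*(j + 2)*(j + 2)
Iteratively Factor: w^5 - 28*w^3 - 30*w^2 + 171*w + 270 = (w - 3)*(w^4 + 3*w^3 - 19*w^2 - 87*w - 90) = (w - 3)*(w + 2)*(w^3 + w^2 - 21*w - 45) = (w - 5)*(w - 3)*(w + 2)*(w^2 + 6*w + 9) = (w - 5)*(w - 3)*(w + 2)*(w + 3)*(w + 3)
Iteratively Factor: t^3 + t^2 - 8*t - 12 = (t + 2)*(t^2 - t - 6) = (t + 2)^2*(t - 3)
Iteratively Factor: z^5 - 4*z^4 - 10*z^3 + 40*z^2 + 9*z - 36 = (z - 4)*(z^4 - 10*z^2 + 9) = (z - 4)*(z - 3)*(z^3 + 3*z^2 - z - 3) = (z - 4)*(z - 3)*(z + 3)*(z^2 - 1) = (z - 4)*(z - 3)*(z - 1)*(z + 3)*(z + 1)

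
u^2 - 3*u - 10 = (u - 5)*(u + 2)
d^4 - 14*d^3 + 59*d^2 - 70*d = d*(d - 7)*(d - 5)*(d - 2)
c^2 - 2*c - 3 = (c - 3)*(c + 1)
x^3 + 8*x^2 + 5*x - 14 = (x - 1)*(x + 2)*(x + 7)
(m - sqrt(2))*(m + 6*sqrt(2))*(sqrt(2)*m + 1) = sqrt(2)*m^3 + 11*m^2 - 7*sqrt(2)*m - 12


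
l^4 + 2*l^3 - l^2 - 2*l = l*(l - 1)*(l + 1)*(l + 2)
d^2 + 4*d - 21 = (d - 3)*(d + 7)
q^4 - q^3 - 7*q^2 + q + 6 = (q - 3)*(q - 1)*(q + 1)*(q + 2)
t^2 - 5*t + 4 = (t - 4)*(t - 1)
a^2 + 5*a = a*(a + 5)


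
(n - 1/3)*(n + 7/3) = n^2 + 2*n - 7/9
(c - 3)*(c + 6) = c^2 + 3*c - 18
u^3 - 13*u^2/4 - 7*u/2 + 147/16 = (u - 7/2)*(u - 3/2)*(u + 7/4)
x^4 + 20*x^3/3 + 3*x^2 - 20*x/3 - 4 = (x - 1)*(x + 2/3)*(x + 1)*(x + 6)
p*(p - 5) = p^2 - 5*p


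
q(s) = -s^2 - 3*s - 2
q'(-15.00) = 27.00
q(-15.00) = -182.00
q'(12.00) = -27.00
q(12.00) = -182.00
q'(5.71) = -14.42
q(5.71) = -51.73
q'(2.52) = -8.04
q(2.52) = -15.91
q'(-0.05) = -2.90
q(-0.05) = -1.85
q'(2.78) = -8.56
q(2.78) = -18.07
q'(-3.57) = 4.14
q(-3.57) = -4.03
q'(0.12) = -3.24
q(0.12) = -2.37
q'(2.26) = -7.52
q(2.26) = -13.89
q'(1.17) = -5.34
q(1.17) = -6.88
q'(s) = -2*s - 3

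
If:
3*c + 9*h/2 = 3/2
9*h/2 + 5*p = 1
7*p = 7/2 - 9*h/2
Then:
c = 9/4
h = -7/6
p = 5/4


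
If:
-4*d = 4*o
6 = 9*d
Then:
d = 2/3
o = -2/3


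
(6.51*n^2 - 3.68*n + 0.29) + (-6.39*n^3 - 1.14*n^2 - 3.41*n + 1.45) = -6.39*n^3 + 5.37*n^2 - 7.09*n + 1.74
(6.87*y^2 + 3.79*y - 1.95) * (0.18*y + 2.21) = 1.2366*y^3 + 15.8649*y^2 + 8.0249*y - 4.3095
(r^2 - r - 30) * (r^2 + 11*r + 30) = r^4 + 10*r^3 - 11*r^2 - 360*r - 900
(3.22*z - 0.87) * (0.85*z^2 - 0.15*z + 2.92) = 2.737*z^3 - 1.2225*z^2 + 9.5329*z - 2.5404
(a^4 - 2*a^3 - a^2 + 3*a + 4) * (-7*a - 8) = -7*a^5 + 6*a^4 + 23*a^3 - 13*a^2 - 52*a - 32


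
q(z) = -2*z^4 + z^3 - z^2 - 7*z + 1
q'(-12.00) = 14273.00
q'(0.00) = -7.00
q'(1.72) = -42.27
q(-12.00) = -43259.00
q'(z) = -8*z^3 + 3*z^2 - 2*z - 7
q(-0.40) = 3.52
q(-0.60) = 4.36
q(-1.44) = -2.58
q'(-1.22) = 14.43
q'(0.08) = -7.14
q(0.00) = 1.00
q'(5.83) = -1501.94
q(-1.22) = 1.81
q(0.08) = 0.43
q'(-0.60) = -2.99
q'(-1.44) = 25.99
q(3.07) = -178.64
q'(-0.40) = -5.21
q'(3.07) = -216.34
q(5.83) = -2186.13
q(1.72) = -26.41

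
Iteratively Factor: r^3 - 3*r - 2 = (r + 1)*(r^2 - r - 2) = (r + 1)^2*(r - 2)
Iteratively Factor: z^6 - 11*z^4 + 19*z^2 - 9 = (z + 1)*(z^5 - z^4 - 10*z^3 + 10*z^2 + 9*z - 9) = (z - 3)*(z + 1)*(z^4 + 2*z^3 - 4*z^2 - 2*z + 3) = (z - 3)*(z + 1)^2*(z^3 + z^2 - 5*z + 3) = (z - 3)*(z - 1)*(z + 1)^2*(z^2 + 2*z - 3) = (z - 3)*(z - 1)^2*(z + 1)^2*(z + 3)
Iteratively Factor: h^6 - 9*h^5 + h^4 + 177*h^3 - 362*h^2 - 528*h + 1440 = (h + 2)*(h^5 - 11*h^4 + 23*h^3 + 131*h^2 - 624*h + 720) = (h + 2)*(h + 4)*(h^4 - 15*h^3 + 83*h^2 - 201*h + 180) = (h - 3)*(h + 2)*(h + 4)*(h^3 - 12*h^2 + 47*h - 60) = (h - 4)*(h - 3)*(h + 2)*(h + 4)*(h^2 - 8*h + 15) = (h - 5)*(h - 4)*(h - 3)*(h + 2)*(h + 4)*(h - 3)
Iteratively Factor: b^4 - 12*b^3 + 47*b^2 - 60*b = (b - 3)*(b^3 - 9*b^2 + 20*b) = b*(b - 3)*(b^2 - 9*b + 20) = b*(b - 4)*(b - 3)*(b - 5)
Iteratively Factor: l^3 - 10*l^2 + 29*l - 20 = (l - 5)*(l^2 - 5*l + 4) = (l - 5)*(l - 4)*(l - 1)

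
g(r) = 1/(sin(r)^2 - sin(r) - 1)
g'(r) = (-2*sin(r)*cos(r) + cos(r))/(sin(r)^2 - sin(r) - 1)^2 = (1 - 2*sin(r))*cos(r)/(sin(r) + cos(r)^2)^2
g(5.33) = 2.08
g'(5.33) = 6.61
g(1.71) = -0.99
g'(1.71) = 0.13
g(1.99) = -0.93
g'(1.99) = 0.29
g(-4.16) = -0.89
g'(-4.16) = 0.29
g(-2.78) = -1.92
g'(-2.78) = -5.88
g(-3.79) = -0.81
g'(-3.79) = 0.11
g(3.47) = -1.74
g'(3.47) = -4.74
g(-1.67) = 1.01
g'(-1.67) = -0.31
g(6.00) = -1.56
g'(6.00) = 3.63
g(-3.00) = -1.19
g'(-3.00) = -1.80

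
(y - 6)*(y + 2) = y^2 - 4*y - 12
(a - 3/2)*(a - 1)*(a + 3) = a^3 + a^2/2 - 6*a + 9/2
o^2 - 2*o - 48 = (o - 8)*(o + 6)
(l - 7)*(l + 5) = l^2 - 2*l - 35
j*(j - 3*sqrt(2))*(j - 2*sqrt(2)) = j^3 - 5*sqrt(2)*j^2 + 12*j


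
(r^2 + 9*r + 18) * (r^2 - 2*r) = r^4 + 7*r^3 - 36*r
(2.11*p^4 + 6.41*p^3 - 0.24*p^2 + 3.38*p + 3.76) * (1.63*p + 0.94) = 3.4393*p^5 + 12.4317*p^4 + 5.6342*p^3 + 5.2838*p^2 + 9.306*p + 3.5344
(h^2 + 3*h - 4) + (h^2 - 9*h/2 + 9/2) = 2*h^2 - 3*h/2 + 1/2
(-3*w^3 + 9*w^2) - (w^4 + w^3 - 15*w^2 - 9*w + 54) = -w^4 - 4*w^3 + 24*w^2 + 9*w - 54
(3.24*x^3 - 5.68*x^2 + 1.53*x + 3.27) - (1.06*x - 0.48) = 3.24*x^3 - 5.68*x^2 + 0.47*x + 3.75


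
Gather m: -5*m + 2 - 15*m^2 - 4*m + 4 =-15*m^2 - 9*m + 6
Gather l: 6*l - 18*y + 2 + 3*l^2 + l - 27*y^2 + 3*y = 3*l^2 + 7*l - 27*y^2 - 15*y + 2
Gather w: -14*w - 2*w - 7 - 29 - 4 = -16*w - 40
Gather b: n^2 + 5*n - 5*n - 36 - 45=n^2 - 81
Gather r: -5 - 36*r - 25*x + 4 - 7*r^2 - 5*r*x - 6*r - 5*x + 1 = -7*r^2 + r*(-5*x - 42) - 30*x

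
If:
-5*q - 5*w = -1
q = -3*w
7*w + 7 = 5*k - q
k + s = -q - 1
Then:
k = 33/25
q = 3/10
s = -131/50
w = -1/10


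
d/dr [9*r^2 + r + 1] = 18*r + 1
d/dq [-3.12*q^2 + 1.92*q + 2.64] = 1.92 - 6.24*q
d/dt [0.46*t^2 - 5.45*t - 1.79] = 0.92*t - 5.45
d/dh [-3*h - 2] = -3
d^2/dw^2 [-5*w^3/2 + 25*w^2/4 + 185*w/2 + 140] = 25/2 - 15*w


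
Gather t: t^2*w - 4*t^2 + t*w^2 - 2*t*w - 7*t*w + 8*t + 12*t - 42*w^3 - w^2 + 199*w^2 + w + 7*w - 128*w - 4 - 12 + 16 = t^2*(w - 4) + t*(w^2 - 9*w + 20) - 42*w^3 + 198*w^2 - 120*w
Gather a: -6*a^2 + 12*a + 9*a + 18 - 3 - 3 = -6*a^2 + 21*a + 12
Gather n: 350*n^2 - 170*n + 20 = 350*n^2 - 170*n + 20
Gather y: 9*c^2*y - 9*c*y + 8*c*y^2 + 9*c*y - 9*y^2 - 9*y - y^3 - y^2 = -y^3 + y^2*(8*c - 10) + y*(9*c^2 - 9)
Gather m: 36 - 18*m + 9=45 - 18*m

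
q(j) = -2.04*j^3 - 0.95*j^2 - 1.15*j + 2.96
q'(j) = -6.12*j^2 - 1.9*j - 1.15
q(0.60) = 1.49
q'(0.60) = -4.49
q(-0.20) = 3.17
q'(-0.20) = -1.01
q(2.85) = -55.26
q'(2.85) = -56.27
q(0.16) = 2.74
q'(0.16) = -1.61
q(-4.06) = 128.49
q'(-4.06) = -94.32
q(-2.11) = 20.32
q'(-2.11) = -24.39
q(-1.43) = 8.63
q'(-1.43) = -10.95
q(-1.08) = 5.66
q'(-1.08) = -6.24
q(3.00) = -64.12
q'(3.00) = -61.93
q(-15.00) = 6691.46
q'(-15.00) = -1349.65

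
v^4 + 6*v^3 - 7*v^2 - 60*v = v*(v - 3)*(v + 4)*(v + 5)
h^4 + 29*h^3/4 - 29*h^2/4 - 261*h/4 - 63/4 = (h - 3)*(h + 1/4)*(h + 3)*(h + 7)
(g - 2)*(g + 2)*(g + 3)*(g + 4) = g^4 + 7*g^3 + 8*g^2 - 28*g - 48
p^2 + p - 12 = (p - 3)*(p + 4)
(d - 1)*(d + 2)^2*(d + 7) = d^4 + 10*d^3 + 21*d^2 - 4*d - 28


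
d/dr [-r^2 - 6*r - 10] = -2*r - 6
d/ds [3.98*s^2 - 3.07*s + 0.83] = 7.96*s - 3.07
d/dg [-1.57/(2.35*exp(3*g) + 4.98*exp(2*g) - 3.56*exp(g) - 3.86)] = (11.0685*exp(2*g) + 15.6372*exp(g) - 5.5892)*exp(g)/(2.35*exp(3*g) + 4.98*exp(2*g) - 3.56*exp(g) - 3.86)^2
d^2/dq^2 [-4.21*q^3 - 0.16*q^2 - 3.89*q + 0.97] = -25.26*q - 0.32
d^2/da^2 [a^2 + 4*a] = 2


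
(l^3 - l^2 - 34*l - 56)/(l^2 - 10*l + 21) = (l^2 + 6*l + 8)/(l - 3)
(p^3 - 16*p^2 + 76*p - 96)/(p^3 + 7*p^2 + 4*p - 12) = (p^3 - 16*p^2 + 76*p - 96)/(p^3 + 7*p^2 + 4*p - 12)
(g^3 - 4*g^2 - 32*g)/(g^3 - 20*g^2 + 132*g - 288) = g*(g + 4)/(g^2 - 12*g + 36)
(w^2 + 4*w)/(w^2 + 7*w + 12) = w/(w + 3)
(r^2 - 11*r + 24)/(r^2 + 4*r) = (r^2 - 11*r + 24)/(r*(r + 4))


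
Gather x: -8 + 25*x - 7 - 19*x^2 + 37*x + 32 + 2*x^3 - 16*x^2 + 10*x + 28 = 2*x^3 - 35*x^2 + 72*x + 45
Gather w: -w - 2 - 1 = -w - 3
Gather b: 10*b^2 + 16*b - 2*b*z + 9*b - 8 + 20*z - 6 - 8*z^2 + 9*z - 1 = 10*b^2 + b*(25 - 2*z) - 8*z^2 + 29*z - 15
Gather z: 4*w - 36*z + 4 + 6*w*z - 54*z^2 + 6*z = 4*w - 54*z^2 + z*(6*w - 30) + 4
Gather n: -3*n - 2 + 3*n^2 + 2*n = 3*n^2 - n - 2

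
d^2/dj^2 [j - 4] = 0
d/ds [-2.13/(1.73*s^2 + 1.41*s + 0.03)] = (7.3698*s + 3.0033)/(1.73*s^2 + 1.41*s + 0.03)^2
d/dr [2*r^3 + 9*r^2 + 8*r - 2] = 6*r^2 + 18*r + 8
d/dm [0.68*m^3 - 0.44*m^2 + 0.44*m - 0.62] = 2.04*m^2 - 0.88*m + 0.44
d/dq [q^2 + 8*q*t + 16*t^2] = 2*q + 8*t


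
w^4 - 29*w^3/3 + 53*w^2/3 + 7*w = w*(w - 7)*(w - 3)*(w + 1/3)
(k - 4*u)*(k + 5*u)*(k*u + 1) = k^3*u + k^2*u^2 + k^2 - 20*k*u^3 + k*u - 20*u^2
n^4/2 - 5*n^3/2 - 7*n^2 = n^2*(n/2 + 1)*(n - 7)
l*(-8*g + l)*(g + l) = -8*g^2*l - 7*g*l^2 + l^3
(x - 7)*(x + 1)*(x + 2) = x^3 - 4*x^2 - 19*x - 14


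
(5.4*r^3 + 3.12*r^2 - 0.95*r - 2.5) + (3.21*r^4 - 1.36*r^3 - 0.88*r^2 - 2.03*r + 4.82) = 3.21*r^4 + 4.04*r^3 + 2.24*r^2 - 2.98*r + 2.32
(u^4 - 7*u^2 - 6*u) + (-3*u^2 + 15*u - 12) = u^4 - 10*u^2 + 9*u - 12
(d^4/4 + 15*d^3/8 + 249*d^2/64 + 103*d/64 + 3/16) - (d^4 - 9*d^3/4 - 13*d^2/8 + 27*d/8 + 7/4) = -3*d^4/4 + 33*d^3/8 + 353*d^2/64 - 113*d/64 - 25/16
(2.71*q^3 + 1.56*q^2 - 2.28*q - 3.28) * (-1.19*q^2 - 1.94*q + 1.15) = -3.2249*q^5 - 7.1138*q^4 + 2.8033*q^3 + 10.1204*q^2 + 3.7412*q - 3.772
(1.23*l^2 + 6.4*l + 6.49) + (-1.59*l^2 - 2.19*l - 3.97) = -0.36*l^2 + 4.21*l + 2.52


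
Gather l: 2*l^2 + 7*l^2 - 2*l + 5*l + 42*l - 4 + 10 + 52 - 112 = 9*l^2 + 45*l - 54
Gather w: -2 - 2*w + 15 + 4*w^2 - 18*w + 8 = 4*w^2 - 20*w + 21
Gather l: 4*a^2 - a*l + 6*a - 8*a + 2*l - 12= 4*a^2 - 2*a + l*(2 - a) - 12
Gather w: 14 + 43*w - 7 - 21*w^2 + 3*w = -21*w^2 + 46*w + 7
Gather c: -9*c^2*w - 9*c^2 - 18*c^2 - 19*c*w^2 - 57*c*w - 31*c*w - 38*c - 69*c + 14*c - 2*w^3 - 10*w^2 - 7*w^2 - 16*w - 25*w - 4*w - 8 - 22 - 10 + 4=c^2*(-9*w - 27) + c*(-19*w^2 - 88*w - 93) - 2*w^3 - 17*w^2 - 45*w - 36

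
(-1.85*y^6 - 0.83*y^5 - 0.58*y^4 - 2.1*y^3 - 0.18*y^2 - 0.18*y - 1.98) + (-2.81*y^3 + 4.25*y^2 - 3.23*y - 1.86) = -1.85*y^6 - 0.83*y^5 - 0.58*y^4 - 4.91*y^3 + 4.07*y^2 - 3.41*y - 3.84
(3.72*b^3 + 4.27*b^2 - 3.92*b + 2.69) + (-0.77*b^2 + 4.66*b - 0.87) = 3.72*b^3 + 3.5*b^2 + 0.74*b + 1.82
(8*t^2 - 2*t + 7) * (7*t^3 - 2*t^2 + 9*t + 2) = 56*t^5 - 30*t^4 + 125*t^3 - 16*t^2 + 59*t + 14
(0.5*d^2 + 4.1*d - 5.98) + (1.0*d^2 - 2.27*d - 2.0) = 1.5*d^2 + 1.83*d - 7.98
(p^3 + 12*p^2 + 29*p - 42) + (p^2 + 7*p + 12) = p^3 + 13*p^2 + 36*p - 30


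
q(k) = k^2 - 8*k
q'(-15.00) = -38.00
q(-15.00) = 345.00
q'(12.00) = 16.00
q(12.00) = 48.00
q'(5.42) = 2.84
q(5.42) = -13.98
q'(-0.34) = -8.68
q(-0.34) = 2.84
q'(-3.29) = -14.58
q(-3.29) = 37.14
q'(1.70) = -4.60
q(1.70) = -10.71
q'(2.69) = -2.62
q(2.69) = -14.28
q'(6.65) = 5.30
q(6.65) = -8.98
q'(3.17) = -1.66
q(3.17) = -15.31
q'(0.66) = -6.68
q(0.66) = -4.84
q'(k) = 2*k - 8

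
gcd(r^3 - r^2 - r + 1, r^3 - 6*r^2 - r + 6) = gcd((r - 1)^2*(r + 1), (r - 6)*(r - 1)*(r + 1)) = r^2 - 1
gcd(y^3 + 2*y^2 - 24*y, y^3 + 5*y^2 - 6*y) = y^2 + 6*y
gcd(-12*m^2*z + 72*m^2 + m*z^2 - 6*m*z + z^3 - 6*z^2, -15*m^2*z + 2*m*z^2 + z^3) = -3*m + z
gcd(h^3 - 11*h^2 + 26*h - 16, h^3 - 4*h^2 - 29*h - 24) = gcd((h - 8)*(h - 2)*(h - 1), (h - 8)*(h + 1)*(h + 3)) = h - 8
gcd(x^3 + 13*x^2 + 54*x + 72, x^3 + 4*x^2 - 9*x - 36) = x^2 + 7*x + 12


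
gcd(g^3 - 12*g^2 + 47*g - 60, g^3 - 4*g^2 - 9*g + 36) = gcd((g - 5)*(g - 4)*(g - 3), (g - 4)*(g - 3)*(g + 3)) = g^2 - 7*g + 12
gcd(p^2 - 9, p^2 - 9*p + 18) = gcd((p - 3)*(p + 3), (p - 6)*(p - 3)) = p - 3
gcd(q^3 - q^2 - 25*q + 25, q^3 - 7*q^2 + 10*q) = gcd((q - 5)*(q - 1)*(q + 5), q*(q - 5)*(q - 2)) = q - 5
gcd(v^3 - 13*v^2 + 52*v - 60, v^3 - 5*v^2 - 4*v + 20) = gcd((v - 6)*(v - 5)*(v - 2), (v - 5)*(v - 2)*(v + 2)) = v^2 - 7*v + 10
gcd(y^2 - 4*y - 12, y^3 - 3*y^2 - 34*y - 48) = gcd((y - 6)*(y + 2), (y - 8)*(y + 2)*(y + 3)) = y + 2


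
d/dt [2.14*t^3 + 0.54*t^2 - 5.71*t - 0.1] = 6.42*t^2 + 1.08*t - 5.71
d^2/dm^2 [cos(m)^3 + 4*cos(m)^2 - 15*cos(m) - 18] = 57*cos(m)/4 - 8*cos(2*m) - 9*cos(3*m)/4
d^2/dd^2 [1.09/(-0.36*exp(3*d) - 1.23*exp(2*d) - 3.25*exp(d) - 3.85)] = (-1.09*(1.08*exp(2*d) + 2.46*exp(d) + 3.25)*(2.16*exp(2*d) + 4.92*exp(d) + 6.5)*exp(d) + (3.5316*exp(2*d) + 5.3628*exp(d) + 3.5425)*(0.36*exp(3*d) + 1.23*exp(2*d) + 3.25*exp(d) + 3.85))*exp(d)/(0.36*exp(3*d) + 1.23*exp(2*d) + 3.25*exp(d) + 3.85)^3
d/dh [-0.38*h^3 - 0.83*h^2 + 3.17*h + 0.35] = -1.14*h^2 - 1.66*h + 3.17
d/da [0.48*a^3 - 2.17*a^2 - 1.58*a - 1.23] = 1.44*a^2 - 4.34*a - 1.58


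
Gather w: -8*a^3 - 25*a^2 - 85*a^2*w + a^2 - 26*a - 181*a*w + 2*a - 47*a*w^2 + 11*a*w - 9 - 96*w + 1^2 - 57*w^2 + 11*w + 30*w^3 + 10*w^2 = -8*a^3 - 24*a^2 - 24*a + 30*w^3 + w^2*(-47*a - 47) + w*(-85*a^2 - 170*a - 85) - 8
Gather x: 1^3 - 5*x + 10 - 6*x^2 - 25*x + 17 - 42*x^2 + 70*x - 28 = -48*x^2 + 40*x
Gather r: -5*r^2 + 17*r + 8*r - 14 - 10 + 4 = -5*r^2 + 25*r - 20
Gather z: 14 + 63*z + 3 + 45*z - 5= 108*z + 12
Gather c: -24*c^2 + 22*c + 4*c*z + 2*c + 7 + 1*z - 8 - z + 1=-24*c^2 + c*(4*z + 24)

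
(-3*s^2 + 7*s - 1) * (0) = 0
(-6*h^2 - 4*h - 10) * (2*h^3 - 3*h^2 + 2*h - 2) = -12*h^5 + 10*h^4 - 20*h^3 + 34*h^2 - 12*h + 20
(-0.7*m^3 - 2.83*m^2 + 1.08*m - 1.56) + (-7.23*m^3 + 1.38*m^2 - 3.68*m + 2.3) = -7.93*m^3 - 1.45*m^2 - 2.6*m + 0.74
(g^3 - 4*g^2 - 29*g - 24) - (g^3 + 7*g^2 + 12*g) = -11*g^2 - 41*g - 24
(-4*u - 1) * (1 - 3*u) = 12*u^2 - u - 1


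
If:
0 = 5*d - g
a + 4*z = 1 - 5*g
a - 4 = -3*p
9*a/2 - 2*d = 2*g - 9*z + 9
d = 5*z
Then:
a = 808/421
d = -15/421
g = -75/421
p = 292/421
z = -3/421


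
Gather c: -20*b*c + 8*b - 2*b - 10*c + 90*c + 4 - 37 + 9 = 6*b + c*(80 - 20*b) - 24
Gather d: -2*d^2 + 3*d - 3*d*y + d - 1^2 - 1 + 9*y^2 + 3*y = -2*d^2 + d*(4 - 3*y) + 9*y^2 + 3*y - 2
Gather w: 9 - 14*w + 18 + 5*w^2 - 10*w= 5*w^2 - 24*w + 27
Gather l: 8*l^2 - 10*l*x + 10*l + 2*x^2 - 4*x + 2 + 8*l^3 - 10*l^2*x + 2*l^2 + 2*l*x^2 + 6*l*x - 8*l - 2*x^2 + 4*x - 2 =8*l^3 + l^2*(10 - 10*x) + l*(2*x^2 - 4*x + 2)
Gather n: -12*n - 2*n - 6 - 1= -14*n - 7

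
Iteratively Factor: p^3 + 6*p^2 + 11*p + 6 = (p + 2)*(p^2 + 4*p + 3) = (p + 2)*(p + 3)*(p + 1)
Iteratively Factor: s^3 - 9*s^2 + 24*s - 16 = (s - 1)*(s^2 - 8*s + 16) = (s - 4)*(s - 1)*(s - 4)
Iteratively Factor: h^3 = (h)*(h^2) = h^2*(h)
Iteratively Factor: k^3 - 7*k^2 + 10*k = (k - 5)*(k^2 - 2*k) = k*(k - 5)*(k - 2)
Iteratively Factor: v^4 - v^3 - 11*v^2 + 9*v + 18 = (v + 3)*(v^3 - 4*v^2 + v + 6) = (v + 1)*(v + 3)*(v^2 - 5*v + 6) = (v - 3)*(v + 1)*(v + 3)*(v - 2)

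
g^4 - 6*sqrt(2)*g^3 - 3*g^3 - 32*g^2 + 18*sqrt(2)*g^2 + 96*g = g*(g - 3)*(g - 8*sqrt(2))*(g + 2*sqrt(2))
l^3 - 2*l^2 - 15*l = l*(l - 5)*(l + 3)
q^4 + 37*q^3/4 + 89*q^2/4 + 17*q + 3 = (q + 1/4)*(q + 1)*(q + 2)*(q + 6)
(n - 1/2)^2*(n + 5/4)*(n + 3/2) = n^4 + 7*n^3/4 - 5*n^2/8 - 19*n/16 + 15/32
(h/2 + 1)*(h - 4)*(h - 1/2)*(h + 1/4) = h^4/2 - 9*h^3/8 - 61*h^2/16 + 9*h/8 + 1/2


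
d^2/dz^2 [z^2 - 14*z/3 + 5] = 2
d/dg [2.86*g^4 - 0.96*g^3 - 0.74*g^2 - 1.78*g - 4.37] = 11.44*g^3 - 2.88*g^2 - 1.48*g - 1.78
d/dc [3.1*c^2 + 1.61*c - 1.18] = 6.2*c + 1.61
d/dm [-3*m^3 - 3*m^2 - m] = -9*m^2 - 6*m - 1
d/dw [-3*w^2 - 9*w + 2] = -6*w - 9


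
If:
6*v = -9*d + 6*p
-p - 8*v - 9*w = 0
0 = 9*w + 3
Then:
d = 2 - 6*v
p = 3 - 8*v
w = -1/3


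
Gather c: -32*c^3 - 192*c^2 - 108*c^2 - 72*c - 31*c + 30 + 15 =-32*c^3 - 300*c^2 - 103*c + 45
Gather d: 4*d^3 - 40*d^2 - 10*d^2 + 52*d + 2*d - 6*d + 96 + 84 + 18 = 4*d^3 - 50*d^2 + 48*d + 198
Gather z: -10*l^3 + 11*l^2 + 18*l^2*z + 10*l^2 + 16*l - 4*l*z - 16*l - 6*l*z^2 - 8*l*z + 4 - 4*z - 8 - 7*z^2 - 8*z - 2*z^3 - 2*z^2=-10*l^3 + 21*l^2 - 2*z^3 + z^2*(-6*l - 9) + z*(18*l^2 - 12*l - 12) - 4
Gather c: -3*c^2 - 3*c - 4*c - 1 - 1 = -3*c^2 - 7*c - 2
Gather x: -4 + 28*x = 28*x - 4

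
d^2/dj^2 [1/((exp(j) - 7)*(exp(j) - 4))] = (4*exp(3*j) - 33*exp(2*j) + 9*exp(j) + 308)*exp(j)/(exp(6*j) - 33*exp(5*j) + 447*exp(4*j) - 3179*exp(3*j) + 12516*exp(2*j) - 25872*exp(j) + 21952)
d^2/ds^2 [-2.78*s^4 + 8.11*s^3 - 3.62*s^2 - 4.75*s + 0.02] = -33.36*s^2 + 48.66*s - 7.24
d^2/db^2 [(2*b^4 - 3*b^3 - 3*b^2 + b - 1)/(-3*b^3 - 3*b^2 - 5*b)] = 2*(12*b^6 - 252*b^5 - 258*b^4 + 108*b^3 + 72*b^2 + 45*b + 25)/(b^3*(27*b^6 + 81*b^5 + 216*b^4 + 297*b^3 + 360*b^2 + 225*b + 125))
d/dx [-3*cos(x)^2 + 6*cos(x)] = 6*(cos(x) - 1)*sin(x)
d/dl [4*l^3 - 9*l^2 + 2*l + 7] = 12*l^2 - 18*l + 2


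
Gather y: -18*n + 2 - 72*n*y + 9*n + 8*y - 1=-9*n + y*(8 - 72*n) + 1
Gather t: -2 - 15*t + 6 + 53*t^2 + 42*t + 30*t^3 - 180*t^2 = 30*t^3 - 127*t^2 + 27*t + 4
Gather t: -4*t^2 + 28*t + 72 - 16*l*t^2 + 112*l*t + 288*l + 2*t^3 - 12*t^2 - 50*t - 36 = 288*l + 2*t^3 + t^2*(-16*l - 16) + t*(112*l - 22) + 36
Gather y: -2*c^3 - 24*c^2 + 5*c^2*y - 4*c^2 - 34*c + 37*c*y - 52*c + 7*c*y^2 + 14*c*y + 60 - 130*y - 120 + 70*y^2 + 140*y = -2*c^3 - 28*c^2 - 86*c + y^2*(7*c + 70) + y*(5*c^2 + 51*c + 10) - 60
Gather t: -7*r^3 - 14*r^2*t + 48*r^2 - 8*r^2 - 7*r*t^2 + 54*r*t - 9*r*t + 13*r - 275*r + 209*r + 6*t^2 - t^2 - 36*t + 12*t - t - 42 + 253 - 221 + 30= -7*r^3 + 40*r^2 - 53*r + t^2*(5 - 7*r) + t*(-14*r^2 + 45*r - 25) + 20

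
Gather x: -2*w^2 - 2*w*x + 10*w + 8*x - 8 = -2*w^2 + 10*w + x*(8 - 2*w) - 8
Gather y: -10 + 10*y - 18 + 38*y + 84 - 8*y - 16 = 40*y + 40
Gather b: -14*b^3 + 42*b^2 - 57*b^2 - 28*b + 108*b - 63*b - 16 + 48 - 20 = -14*b^3 - 15*b^2 + 17*b + 12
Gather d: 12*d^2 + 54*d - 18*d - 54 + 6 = 12*d^2 + 36*d - 48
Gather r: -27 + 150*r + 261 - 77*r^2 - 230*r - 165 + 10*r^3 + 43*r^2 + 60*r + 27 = 10*r^3 - 34*r^2 - 20*r + 96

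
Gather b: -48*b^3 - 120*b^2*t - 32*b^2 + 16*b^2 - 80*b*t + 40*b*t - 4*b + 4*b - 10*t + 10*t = -48*b^3 + b^2*(-120*t - 16) - 40*b*t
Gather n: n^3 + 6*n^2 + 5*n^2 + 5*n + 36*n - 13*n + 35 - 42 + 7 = n^3 + 11*n^2 + 28*n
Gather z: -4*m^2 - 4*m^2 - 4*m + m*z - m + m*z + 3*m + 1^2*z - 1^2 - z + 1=-8*m^2 + 2*m*z - 2*m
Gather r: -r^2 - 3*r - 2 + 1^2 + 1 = -r^2 - 3*r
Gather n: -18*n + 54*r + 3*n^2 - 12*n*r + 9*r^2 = 3*n^2 + n*(-12*r - 18) + 9*r^2 + 54*r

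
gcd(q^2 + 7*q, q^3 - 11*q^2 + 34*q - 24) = 1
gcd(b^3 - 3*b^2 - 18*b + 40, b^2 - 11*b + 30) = b - 5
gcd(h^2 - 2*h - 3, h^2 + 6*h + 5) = h + 1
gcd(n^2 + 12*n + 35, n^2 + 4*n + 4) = 1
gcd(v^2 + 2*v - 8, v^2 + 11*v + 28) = v + 4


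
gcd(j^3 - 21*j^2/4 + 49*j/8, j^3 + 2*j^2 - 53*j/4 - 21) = j - 7/2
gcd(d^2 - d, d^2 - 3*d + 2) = d - 1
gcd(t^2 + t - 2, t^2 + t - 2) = t^2 + t - 2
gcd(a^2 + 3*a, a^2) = a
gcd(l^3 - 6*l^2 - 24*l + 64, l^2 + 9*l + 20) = l + 4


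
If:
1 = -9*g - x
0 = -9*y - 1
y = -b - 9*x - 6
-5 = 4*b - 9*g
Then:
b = -433/315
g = -157/2835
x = -158/315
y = -1/9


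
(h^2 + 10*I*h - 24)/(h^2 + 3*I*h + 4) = (h + 6*I)/(h - I)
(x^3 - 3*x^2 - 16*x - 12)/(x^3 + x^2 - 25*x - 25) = (x^2 - 4*x - 12)/(x^2 - 25)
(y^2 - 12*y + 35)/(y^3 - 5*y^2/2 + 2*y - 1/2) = 2*(y^2 - 12*y + 35)/(2*y^3 - 5*y^2 + 4*y - 1)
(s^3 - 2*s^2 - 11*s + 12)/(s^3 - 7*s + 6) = (s - 4)/(s - 2)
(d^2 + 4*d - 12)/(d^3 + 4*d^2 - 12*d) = 1/d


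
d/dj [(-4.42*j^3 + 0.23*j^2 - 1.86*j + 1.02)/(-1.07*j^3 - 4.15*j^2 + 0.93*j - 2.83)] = (18.5891*j^4 - 12.2016*j^3 + 33.2949*j^2 + 7.1642*j + 4.3152)/(1.1449*j^6 + 8.881*j^5 + 15.2323*j^4 - 1.6628*j^3 + 24.3539*j^2 - 5.2638*j + 8.0089)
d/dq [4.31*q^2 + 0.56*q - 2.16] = 8.62*q + 0.56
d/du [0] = 0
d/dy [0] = 0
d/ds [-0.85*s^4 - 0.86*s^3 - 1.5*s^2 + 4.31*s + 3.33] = -3.4*s^3 - 2.58*s^2 - 3.0*s + 4.31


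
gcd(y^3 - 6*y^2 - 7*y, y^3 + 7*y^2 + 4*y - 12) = 1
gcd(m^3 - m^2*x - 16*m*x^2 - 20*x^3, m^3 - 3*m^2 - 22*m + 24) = 1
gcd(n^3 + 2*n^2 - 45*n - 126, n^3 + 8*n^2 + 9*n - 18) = n^2 + 9*n + 18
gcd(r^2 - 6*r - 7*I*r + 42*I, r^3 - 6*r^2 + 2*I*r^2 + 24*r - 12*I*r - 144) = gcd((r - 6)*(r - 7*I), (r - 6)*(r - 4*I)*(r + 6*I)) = r - 6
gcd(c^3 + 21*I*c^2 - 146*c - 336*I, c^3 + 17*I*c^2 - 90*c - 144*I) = c^2 + 14*I*c - 48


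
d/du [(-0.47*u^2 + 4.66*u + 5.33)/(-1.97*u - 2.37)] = (0.9259*u^2 + 2.2278*u - 0.5441)/(3.8809*u^2 + 9.3378*u + 5.6169)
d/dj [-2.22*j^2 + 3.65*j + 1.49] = 3.65 - 4.44*j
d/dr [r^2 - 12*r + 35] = 2*r - 12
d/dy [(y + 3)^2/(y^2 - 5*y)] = (-11*y^2 - 18*y + 45)/(y^2*(y^2 - 10*y + 25))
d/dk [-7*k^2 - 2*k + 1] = -14*k - 2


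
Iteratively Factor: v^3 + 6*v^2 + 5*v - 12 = (v + 4)*(v^2 + 2*v - 3) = (v + 3)*(v + 4)*(v - 1)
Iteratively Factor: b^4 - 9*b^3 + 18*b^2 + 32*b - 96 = (b - 4)*(b^3 - 5*b^2 - 2*b + 24) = (b - 4)^2*(b^2 - b - 6) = (b - 4)^2*(b - 3)*(b + 2)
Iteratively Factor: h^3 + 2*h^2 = (h)*(h^2 + 2*h) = h^2*(h + 2)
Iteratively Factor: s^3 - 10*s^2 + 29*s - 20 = (s - 4)*(s^2 - 6*s + 5) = (s - 4)*(s - 1)*(s - 5)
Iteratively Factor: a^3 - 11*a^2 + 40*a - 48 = (a - 3)*(a^2 - 8*a + 16) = (a - 4)*(a - 3)*(a - 4)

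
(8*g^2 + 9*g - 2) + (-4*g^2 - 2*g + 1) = 4*g^2 + 7*g - 1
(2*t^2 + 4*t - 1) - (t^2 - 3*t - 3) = t^2 + 7*t + 2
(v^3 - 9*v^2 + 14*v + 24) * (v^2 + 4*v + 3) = v^5 - 5*v^4 - 19*v^3 + 53*v^2 + 138*v + 72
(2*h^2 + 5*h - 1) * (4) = 8*h^2 + 20*h - 4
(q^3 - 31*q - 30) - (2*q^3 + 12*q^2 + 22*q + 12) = -q^3 - 12*q^2 - 53*q - 42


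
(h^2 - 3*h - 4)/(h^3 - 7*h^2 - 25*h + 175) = (h^2 - 3*h - 4)/(h^3 - 7*h^2 - 25*h + 175)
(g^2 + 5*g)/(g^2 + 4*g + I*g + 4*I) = g*(g + 5)/(g^2 + g*(4 + I) + 4*I)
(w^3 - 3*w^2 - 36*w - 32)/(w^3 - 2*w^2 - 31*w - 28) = (w - 8)/(w - 7)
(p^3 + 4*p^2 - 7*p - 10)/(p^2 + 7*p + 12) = (p^3 + 4*p^2 - 7*p - 10)/(p^2 + 7*p + 12)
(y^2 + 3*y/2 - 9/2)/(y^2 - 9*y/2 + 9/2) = (y + 3)/(y - 3)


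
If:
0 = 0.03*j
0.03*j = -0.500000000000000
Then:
No Solution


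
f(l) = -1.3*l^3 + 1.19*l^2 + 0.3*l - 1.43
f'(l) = -3.9*l^2 + 2.38*l + 0.3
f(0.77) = -1.09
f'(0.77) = -0.18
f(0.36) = -1.23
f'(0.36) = 0.65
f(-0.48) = -1.16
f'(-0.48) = -1.74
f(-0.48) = -1.16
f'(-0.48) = -1.74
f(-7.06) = 513.23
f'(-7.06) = -210.89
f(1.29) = -1.85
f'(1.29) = -3.12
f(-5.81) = 291.96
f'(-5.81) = -145.18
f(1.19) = -1.58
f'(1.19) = -2.39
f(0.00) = -1.43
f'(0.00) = 0.30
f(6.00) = -237.59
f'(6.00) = -125.82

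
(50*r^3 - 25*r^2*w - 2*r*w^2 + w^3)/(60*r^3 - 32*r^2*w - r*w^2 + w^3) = (5*r + w)/(6*r + w)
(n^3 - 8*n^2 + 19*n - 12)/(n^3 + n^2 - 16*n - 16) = (n^2 - 4*n + 3)/(n^2 + 5*n + 4)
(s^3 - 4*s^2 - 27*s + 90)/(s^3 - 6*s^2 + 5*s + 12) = (s^2 - s - 30)/(s^2 - 3*s - 4)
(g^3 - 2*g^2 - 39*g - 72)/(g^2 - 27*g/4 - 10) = 4*(g^2 + 6*g + 9)/(4*g + 5)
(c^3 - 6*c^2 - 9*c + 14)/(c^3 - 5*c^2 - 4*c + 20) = (c^2 - 8*c + 7)/(c^2 - 7*c + 10)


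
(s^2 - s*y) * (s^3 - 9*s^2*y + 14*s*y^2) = s^5 - 10*s^4*y + 23*s^3*y^2 - 14*s^2*y^3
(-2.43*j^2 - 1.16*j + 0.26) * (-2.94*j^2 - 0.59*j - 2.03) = 7.1442*j^4 + 4.8441*j^3 + 4.8529*j^2 + 2.2014*j - 0.5278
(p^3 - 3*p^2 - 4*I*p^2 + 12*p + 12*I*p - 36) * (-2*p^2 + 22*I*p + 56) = -2*p^5 + 6*p^4 + 30*I*p^4 + 120*p^3 - 90*I*p^3 - 360*p^2 + 40*I*p^2 + 672*p - 120*I*p - 2016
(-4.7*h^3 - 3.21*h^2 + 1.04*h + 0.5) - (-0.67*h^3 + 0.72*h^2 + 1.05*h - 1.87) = -4.03*h^3 - 3.93*h^2 - 0.01*h + 2.37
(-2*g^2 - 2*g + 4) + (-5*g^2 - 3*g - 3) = -7*g^2 - 5*g + 1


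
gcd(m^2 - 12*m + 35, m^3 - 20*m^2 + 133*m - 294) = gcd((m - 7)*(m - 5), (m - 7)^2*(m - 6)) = m - 7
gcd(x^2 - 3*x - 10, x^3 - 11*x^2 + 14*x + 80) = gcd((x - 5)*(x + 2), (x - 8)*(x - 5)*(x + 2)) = x^2 - 3*x - 10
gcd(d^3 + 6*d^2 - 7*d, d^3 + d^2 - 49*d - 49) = d + 7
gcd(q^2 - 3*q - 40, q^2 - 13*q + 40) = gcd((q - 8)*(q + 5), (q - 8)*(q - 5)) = q - 8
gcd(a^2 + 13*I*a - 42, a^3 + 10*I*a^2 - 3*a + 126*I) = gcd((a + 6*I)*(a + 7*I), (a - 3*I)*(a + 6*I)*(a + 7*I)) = a^2 + 13*I*a - 42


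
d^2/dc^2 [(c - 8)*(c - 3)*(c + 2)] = 6*c - 18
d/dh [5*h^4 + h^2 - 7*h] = 20*h^3 + 2*h - 7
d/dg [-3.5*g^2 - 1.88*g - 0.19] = -7.0*g - 1.88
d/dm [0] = 0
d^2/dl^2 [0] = 0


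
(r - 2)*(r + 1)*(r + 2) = r^3 + r^2 - 4*r - 4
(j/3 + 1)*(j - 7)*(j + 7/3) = j^3/3 - 5*j^2/9 - 91*j/9 - 49/3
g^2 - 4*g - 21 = (g - 7)*(g + 3)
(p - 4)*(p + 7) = p^2 + 3*p - 28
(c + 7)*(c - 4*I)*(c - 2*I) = c^3 + 7*c^2 - 6*I*c^2 - 8*c - 42*I*c - 56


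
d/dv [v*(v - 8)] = 2*v - 8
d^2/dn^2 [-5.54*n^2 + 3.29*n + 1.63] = -11.0800000000000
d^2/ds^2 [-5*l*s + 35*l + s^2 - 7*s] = 2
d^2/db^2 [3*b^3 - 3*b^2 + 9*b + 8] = 18*b - 6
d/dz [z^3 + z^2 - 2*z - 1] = 3*z^2 + 2*z - 2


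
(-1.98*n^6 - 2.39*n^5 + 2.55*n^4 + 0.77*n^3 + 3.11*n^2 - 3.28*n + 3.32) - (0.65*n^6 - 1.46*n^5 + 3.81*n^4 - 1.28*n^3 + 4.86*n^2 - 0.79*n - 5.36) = -2.63*n^6 - 0.93*n^5 - 1.26*n^4 + 2.05*n^3 - 1.75*n^2 - 2.49*n + 8.68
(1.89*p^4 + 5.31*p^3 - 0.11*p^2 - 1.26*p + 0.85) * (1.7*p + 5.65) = 3.213*p^5 + 19.7055*p^4 + 29.8145*p^3 - 2.7635*p^2 - 5.674*p + 4.8025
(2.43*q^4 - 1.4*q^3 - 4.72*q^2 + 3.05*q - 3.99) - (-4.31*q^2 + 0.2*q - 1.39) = 2.43*q^4 - 1.4*q^3 - 0.41*q^2 + 2.85*q - 2.6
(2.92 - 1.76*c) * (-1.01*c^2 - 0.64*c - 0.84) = 1.7776*c^3 - 1.8228*c^2 - 0.3904*c - 2.4528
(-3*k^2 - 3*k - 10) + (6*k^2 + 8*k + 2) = 3*k^2 + 5*k - 8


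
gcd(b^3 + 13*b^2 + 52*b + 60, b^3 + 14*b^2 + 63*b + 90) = b^2 + 11*b + 30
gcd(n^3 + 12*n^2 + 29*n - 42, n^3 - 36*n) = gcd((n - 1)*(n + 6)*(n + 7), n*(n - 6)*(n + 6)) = n + 6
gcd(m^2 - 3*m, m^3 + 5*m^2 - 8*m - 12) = 1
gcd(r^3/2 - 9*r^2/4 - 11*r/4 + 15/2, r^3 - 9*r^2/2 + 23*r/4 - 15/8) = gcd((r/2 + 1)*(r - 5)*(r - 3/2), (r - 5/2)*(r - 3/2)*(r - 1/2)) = r - 3/2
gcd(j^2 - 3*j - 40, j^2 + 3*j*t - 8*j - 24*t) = j - 8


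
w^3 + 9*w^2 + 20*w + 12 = (w + 1)*(w + 2)*(w + 6)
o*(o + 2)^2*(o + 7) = o^4 + 11*o^3 + 32*o^2 + 28*o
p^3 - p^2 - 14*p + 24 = (p - 3)*(p - 2)*(p + 4)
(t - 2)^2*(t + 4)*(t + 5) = t^4 + 5*t^3 - 12*t^2 - 44*t + 80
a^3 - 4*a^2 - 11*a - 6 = (a - 6)*(a + 1)^2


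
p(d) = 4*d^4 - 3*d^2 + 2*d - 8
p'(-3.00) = -412.00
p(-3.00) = 283.00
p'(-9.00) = -11608.00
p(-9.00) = 25975.00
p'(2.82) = 343.89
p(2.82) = 226.75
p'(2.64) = 280.56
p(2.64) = 170.67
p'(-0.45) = 3.24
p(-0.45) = -9.34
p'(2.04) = 125.59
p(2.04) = 52.87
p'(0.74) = 4.04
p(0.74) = -6.96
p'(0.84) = 6.44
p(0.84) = -6.45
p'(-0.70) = 0.71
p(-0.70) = -9.91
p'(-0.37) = 3.41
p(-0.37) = -9.08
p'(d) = 16*d^3 - 6*d + 2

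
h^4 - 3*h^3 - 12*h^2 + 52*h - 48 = (h - 3)*(h - 2)^2*(h + 4)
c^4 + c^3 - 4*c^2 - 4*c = c*(c - 2)*(c + 1)*(c + 2)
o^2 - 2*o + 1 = (o - 1)^2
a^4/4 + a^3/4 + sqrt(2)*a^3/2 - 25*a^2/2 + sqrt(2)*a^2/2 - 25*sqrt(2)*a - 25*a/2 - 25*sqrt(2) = (a/2 + 1/2)*(a/2 + sqrt(2))*(a - 5*sqrt(2))*(a + 5*sqrt(2))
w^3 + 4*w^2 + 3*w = w*(w + 1)*(w + 3)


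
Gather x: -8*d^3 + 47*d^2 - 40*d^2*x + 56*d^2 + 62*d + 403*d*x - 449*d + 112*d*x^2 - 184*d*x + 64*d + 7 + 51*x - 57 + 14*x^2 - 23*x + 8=-8*d^3 + 103*d^2 - 323*d + x^2*(112*d + 14) + x*(-40*d^2 + 219*d + 28) - 42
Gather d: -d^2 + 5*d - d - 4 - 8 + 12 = -d^2 + 4*d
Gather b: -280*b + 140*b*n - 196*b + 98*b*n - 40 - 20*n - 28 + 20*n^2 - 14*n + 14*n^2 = b*(238*n - 476) + 34*n^2 - 34*n - 68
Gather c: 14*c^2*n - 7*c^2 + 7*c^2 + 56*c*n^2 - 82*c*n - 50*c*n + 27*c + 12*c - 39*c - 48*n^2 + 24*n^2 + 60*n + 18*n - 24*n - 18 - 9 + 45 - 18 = 14*c^2*n + c*(56*n^2 - 132*n) - 24*n^2 + 54*n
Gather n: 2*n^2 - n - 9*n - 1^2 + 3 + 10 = 2*n^2 - 10*n + 12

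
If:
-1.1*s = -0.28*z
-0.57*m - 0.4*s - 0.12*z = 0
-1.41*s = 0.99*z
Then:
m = 0.00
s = 0.00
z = 0.00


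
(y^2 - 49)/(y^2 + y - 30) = (y^2 - 49)/(y^2 + y - 30)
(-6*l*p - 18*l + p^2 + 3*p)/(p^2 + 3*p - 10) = (-6*l*p - 18*l + p^2 + 3*p)/(p^2 + 3*p - 10)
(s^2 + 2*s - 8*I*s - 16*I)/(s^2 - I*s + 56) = (s + 2)/(s + 7*I)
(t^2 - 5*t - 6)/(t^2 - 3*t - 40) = (-t^2 + 5*t + 6)/(-t^2 + 3*t + 40)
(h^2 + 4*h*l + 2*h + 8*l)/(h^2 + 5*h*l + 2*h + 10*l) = (h + 4*l)/(h + 5*l)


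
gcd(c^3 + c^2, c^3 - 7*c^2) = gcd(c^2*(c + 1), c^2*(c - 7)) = c^2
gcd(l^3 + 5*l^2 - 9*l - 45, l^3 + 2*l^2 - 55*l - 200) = l + 5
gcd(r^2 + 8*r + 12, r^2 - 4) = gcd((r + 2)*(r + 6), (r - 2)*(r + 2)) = r + 2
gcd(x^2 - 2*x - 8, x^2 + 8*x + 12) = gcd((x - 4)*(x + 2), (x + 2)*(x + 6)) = x + 2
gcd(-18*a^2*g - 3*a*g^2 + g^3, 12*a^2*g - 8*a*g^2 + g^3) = 6*a*g - g^2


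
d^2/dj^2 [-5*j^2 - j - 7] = -10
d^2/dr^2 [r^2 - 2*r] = 2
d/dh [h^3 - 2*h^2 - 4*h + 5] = 3*h^2 - 4*h - 4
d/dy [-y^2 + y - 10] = 1 - 2*y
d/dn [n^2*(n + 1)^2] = 2*n*(n + 1)*(2*n + 1)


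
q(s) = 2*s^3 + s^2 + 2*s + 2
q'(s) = 6*s^2 + 2*s + 2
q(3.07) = 75.43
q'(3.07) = 64.69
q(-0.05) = 1.90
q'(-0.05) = 1.92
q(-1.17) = -2.17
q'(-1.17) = 7.87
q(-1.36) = -3.90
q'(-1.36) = 10.38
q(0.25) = 2.59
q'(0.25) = 2.88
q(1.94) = 24.25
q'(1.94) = 28.46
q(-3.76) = -97.70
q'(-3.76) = 79.31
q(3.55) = 111.18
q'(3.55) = 84.72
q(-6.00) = -406.00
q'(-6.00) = 206.00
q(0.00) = 2.00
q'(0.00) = 2.00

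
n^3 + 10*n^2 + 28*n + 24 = (n + 2)^2*(n + 6)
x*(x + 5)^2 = x^3 + 10*x^2 + 25*x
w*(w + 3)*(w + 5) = w^3 + 8*w^2 + 15*w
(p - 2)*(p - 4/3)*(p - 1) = p^3 - 13*p^2/3 + 6*p - 8/3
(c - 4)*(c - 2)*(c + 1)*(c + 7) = c^4 + 2*c^3 - 33*c^2 + 22*c + 56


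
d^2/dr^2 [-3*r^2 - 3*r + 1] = -6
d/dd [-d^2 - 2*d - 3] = -2*d - 2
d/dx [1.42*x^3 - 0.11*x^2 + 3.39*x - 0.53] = 4.26*x^2 - 0.22*x + 3.39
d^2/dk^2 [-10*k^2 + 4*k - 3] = -20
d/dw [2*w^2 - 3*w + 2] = 4*w - 3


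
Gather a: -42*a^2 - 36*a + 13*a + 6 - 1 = -42*a^2 - 23*a + 5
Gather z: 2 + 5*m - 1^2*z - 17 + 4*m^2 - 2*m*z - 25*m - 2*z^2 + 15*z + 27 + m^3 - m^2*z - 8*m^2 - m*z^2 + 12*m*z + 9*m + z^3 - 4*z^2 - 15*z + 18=m^3 - 4*m^2 - 11*m + z^3 + z^2*(-m - 6) + z*(-m^2 + 10*m - 1) + 30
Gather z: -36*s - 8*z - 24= -36*s - 8*z - 24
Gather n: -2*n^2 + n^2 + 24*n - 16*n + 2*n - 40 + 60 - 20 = -n^2 + 10*n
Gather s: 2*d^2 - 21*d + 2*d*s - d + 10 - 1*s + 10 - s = 2*d^2 - 22*d + s*(2*d - 2) + 20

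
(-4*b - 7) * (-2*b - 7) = 8*b^2 + 42*b + 49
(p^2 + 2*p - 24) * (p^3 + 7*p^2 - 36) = p^5 + 9*p^4 - 10*p^3 - 204*p^2 - 72*p + 864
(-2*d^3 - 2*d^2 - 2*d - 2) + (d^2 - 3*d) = -2*d^3 - d^2 - 5*d - 2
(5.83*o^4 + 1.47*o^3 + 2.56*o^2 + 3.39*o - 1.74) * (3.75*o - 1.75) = 21.8625*o^5 - 4.69*o^4 + 7.0275*o^3 + 8.2325*o^2 - 12.4575*o + 3.045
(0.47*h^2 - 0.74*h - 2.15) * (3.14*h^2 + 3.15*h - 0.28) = 1.4758*h^4 - 0.8431*h^3 - 9.2136*h^2 - 6.5653*h + 0.602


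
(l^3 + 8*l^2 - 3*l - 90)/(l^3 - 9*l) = (l^2 + 11*l + 30)/(l*(l + 3))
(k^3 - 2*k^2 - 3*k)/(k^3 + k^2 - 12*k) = (k + 1)/(k + 4)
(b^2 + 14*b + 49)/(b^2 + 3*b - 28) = (b + 7)/(b - 4)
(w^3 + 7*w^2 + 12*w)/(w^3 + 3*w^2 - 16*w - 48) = w/(w - 4)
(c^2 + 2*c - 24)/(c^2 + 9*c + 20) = (c^2 + 2*c - 24)/(c^2 + 9*c + 20)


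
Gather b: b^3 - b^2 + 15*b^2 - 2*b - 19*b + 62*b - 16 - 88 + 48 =b^3 + 14*b^2 + 41*b - 56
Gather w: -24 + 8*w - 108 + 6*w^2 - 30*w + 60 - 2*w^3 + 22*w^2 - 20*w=-2*w^3 + 28*w^2 - 42*w - 72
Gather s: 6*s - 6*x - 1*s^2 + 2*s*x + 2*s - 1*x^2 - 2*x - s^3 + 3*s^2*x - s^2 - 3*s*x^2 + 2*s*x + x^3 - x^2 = -s^3 + s^2*(3*x - 2) + s*(-3*x^2 + 4*x + 8) + x^3 - 2*x^2 - 8*x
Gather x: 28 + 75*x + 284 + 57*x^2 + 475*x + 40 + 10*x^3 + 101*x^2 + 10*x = 10*x^3 + 158*x^2 + 560*x + 352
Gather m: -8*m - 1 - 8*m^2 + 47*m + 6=-8*m^2 + 39*m + 5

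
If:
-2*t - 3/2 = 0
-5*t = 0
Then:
No Solution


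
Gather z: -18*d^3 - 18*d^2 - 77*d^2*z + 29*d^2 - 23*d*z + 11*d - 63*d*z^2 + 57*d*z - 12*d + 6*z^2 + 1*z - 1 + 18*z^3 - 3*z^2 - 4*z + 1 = -18*d^3 + 11*d^2 - d + 18*z^3 + z^2*(3 - 63*d) + z*(-77*d^2 + 34*d - 3)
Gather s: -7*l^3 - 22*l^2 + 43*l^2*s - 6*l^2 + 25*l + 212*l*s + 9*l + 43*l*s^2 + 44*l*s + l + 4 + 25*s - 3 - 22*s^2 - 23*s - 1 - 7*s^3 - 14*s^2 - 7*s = -7*l^3 - 28*l^2 + 35*l - 7*s^3 + s^2*(43*l - 36) + s*(43*l^2 + 256*l - 5)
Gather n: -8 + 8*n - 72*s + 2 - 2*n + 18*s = 6*n - 54*s - 6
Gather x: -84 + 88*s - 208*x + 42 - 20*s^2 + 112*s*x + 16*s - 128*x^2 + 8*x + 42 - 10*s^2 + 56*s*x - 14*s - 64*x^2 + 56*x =-30*s^2 + 90*s - 192*x^2 + x*(168*s - 144)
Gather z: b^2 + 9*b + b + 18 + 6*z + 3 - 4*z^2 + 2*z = b^2 + 10*b - 4*z^2 + 8*z + 21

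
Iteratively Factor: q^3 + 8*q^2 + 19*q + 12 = (q + 3)*(q^2 + 5*q + 4) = (q + 1)*(q + 3)*(q + 4)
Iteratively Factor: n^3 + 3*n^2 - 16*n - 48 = (n + 3)*(n^2 - 16) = (n - 4)*(n + 3)*(n + 4)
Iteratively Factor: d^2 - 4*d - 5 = (d - 5)*(d + 1)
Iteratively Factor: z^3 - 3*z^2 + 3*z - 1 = (z - 1)*(z^2 - 2*z + 1) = (z - 1)^2*(z - 1)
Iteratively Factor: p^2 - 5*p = (p - 5)*(p)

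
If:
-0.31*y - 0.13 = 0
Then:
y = -0.42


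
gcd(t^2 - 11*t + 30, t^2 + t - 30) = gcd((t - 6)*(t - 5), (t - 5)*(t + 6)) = t - 5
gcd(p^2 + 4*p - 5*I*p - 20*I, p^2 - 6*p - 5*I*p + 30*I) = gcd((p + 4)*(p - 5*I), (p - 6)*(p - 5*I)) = p - 5*I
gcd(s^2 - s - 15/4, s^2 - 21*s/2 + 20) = s - 5/2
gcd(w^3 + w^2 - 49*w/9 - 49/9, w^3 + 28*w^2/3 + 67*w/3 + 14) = w^2 + 10*w/3 + 7/3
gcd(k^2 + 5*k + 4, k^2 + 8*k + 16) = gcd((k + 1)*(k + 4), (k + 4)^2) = k + 4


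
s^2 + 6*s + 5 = (s + 1)*(s + 5)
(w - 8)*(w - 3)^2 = w^3 - 14*w^2 + 57*w - 72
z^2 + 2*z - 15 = (z - 3)*(z + 5)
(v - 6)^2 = v^2 - 12*v + 36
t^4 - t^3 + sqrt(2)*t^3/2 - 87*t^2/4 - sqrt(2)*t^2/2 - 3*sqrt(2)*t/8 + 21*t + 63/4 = (t - 3/2)*(t + 1/2)*(t - 3*sqrt(2))*(t + 7*sqrt(2)/2)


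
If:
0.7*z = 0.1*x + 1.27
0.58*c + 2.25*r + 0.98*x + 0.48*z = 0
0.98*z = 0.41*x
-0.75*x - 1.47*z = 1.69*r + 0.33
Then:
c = 7.98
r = -5.51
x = 6.59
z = 2.76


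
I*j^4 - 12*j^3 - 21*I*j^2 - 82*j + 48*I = (j - I)*(j + 6*I)*(j + 8*I)*(I*j + 1)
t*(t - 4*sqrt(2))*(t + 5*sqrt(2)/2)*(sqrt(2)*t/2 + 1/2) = sqrt(2)*t^4/2 - t^3 - 43*sqrt(2)*t^2/4 - 10*t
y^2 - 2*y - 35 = (y - 7)*(y + 5)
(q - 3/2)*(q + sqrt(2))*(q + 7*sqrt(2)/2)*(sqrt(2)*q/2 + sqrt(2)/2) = sqrt(2)*q^4/2 - sqrt(2)*q^3/4 + 9*q^3/2 - 9*q^2/4 + 11*sqrt(2)*q^2/4 - 27*q/4 - 7*sqrt(2)*q/4 - 21*sqrt(2)/4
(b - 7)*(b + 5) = b^2 - 2*b - 35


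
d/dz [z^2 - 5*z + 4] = 2*z - 5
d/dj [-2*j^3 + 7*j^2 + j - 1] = -6*j^2 + 14*j + 1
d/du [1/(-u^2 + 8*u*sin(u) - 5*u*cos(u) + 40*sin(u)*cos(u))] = (-5*u*sin(u) - 8*u*cos(u) + 2*u - 8*sin(u) + 5*cos(u) - 40*cos(2*u))/((u - 8*sin(u))^2*(u + 5*cos(u))^2)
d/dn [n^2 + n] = 2*n + 1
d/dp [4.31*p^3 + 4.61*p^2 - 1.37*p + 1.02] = 12.93*p^2 + 9.22*p - 1.37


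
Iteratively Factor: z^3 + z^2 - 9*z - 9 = (z + 1)*(z^2 - 9) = (z - 3)*(z + 1)*(z + 3)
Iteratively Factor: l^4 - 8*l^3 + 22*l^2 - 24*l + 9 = (l - 3)*(l^3 - 5*l^2 + 7*l - 3) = (l - 3)*(l - 1)*(l^2 - 4*l + 3) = (l - 3)*(l - 1)^2*(l - 3)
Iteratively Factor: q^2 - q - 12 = (q + 3)*(q - 4)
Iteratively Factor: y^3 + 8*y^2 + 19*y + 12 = (y + 1)*(y^2 + 7*y + 12) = (y + 1)*(y + 4)*(y + 3)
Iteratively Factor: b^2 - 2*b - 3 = (b - 3)*(b + 1)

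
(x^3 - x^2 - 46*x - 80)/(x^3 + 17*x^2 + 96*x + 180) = (x^2 - 6*x - 16)/(x^2 + 12*x + 36)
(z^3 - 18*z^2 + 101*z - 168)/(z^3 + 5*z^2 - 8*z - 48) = (z^2 - 15*z + 56)/(z^2 + 8*z + 16)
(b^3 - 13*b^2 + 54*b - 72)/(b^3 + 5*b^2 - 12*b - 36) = (b^2 - 10*b + 24)/(b^2 + 8*b + 12)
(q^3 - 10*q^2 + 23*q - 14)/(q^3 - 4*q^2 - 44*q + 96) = (q^2 - 8*q + 7)/(q^2 - 2*q - 48)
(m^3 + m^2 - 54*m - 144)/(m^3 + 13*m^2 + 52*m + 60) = (m^2 - 5*m - 24)/(m^2 + 7*m + 10)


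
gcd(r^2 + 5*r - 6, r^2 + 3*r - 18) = r + 6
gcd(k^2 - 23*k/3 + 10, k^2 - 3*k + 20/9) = k - 5/3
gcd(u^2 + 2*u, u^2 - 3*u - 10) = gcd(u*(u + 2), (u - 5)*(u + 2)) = u + 2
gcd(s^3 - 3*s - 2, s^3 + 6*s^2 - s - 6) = s + 1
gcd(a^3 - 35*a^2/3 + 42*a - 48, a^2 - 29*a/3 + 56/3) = a - 8/3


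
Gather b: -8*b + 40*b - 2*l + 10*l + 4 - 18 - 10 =32*b + 8*l - 24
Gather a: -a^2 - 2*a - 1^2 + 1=-a^2 - 2*a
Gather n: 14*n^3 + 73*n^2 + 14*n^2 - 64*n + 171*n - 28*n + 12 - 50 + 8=14*n^3 + 87*n^2 + 79*n - 30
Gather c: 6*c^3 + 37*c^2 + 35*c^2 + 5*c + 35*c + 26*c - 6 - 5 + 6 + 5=6*c^3 + 72*c^2 + 66*c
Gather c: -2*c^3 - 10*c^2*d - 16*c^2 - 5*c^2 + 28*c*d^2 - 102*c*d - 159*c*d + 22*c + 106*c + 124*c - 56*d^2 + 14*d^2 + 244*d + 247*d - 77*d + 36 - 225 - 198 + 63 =-2*c^3 + c^2*(-10*d - 21) + c*(28*d^2 - 261*d + 252) - 42*d^2 + 414*d - 324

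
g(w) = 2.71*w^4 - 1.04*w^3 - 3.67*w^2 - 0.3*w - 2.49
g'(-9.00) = -8089.32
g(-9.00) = 18241.41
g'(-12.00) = -19093.02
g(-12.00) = 57464.31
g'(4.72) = 1035.42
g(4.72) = 1150.02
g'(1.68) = 29.96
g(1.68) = 3.30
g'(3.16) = 287.40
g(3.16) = 197.32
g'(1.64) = 27.09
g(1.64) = 2.16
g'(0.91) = -1.39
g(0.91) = -4.73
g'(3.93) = 580.64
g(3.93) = 522.98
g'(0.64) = -3.43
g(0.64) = -4.00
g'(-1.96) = -79.52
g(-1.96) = 31.82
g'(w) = 10.84*w^3 - 3.12*w^2 - 7.34*w - 0.3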